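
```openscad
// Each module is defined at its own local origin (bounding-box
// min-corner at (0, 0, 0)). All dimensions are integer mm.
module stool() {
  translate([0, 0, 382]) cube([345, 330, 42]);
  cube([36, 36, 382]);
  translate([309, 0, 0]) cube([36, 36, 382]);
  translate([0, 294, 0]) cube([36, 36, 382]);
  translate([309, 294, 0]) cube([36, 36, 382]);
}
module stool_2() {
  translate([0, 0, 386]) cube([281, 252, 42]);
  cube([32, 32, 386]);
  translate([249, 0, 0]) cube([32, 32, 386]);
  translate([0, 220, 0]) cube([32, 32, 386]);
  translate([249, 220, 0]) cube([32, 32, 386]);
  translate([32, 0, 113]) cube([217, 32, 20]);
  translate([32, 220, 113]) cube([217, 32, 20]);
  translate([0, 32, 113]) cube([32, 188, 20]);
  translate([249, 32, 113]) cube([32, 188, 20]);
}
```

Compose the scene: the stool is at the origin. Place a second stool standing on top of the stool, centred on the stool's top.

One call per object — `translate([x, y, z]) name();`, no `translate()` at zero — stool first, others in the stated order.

stool();
translate([32, 39, 424]) stool_2();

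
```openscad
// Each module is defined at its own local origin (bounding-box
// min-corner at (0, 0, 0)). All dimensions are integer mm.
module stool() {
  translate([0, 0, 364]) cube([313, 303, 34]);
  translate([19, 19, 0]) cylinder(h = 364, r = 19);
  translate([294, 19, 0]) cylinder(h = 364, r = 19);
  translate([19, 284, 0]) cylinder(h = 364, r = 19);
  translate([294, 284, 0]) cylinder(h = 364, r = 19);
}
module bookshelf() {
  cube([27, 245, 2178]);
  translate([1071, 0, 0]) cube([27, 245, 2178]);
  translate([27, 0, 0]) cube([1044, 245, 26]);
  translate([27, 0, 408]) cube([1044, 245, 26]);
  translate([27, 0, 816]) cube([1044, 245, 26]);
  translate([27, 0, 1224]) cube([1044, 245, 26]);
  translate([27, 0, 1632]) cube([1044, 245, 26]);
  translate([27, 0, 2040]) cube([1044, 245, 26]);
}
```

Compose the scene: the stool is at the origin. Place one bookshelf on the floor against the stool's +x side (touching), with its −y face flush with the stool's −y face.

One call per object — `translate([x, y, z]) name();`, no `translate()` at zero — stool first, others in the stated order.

stool();
translate([313, 0, 0]) bookshelf();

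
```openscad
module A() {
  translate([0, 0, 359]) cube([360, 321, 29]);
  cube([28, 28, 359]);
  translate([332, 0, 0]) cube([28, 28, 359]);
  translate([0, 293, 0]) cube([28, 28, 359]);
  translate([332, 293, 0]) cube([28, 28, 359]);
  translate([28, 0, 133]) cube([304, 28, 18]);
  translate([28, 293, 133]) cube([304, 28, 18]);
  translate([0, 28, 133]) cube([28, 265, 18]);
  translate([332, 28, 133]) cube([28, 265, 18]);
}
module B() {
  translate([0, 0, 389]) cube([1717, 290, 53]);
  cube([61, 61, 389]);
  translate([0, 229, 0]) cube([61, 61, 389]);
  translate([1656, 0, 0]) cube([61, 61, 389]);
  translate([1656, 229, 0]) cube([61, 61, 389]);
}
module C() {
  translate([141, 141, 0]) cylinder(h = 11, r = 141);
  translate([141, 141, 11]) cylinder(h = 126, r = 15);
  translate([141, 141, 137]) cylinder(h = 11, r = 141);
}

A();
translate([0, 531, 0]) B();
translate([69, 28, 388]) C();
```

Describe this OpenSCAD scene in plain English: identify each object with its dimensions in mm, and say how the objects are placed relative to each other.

A is a simple wooden stool: a rectangular seat 360 mm (x) by 321 mm (y), 29 mm thick, top face at z = 388 mm, on four square legs, each 28×28 mm in cross-section. The legs rest on z = 0, each flush with a corner of the seat. Four stretchers, 28 mm wide and 18 mm tall, connect adjacent legs with their undersides at z = 133 mm, each running between the inner faces of the legs it joins and aligned with the legs' outer faces on the other axis.

B is a bench: a 1717×290 mm seat slab, 53 mm thick, top at z = 442 mm, on four 61×61 mm square legs flush with the seat corners and standing on z = 0.

C is a spool: two coaxial disc flanges of radius 141 mm and thickness 11 mm, joined by a core cylinder of radius 15 mm and height 126 mm. The lower flange rests on z = 0 and the three cylinders share a vertical axis.

The bench is on the floor beside the stool on its +y side. The spool is on top of the stool.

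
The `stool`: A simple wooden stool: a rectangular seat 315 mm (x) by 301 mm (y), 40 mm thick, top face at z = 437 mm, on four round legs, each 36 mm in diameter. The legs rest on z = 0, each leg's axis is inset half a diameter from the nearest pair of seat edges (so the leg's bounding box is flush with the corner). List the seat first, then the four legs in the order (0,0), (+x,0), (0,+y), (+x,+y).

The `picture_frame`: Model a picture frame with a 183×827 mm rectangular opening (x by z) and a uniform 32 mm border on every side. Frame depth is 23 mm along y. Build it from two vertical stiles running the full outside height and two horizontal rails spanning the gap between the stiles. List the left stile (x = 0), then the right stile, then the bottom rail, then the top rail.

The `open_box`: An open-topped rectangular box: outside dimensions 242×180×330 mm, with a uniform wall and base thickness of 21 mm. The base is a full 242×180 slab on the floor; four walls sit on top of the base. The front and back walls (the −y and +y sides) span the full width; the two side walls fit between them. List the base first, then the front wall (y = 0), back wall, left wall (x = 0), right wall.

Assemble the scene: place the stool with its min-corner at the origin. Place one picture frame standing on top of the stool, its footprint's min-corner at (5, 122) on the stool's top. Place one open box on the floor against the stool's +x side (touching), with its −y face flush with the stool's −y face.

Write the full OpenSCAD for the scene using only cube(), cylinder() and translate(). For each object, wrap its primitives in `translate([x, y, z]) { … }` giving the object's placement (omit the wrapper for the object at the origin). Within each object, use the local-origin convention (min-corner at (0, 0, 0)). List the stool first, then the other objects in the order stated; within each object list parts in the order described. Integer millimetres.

translate([0, 0, 397]) cube([315, 301, 40]);
translate([18, 18, 0]) cylinder(h = 397, r = 18);
translate([297, 18, 0]) cylinder(h = 397, r = 18);
translate([18, 283, 0]) cylinder(h = 397, r = 18);
translate([297, 283, 0]) cylinder(h = 397, r = 18);
translate([5, 122, 437]) {
  cube([32, 23, 891]);
  translate([215, 0, 0]) cube([32, 23, 891]);
  translate([32, 0, 0]) cube([183, 23, 32]);
  translate([32, 0, 859]) cube([183, 23, 32]);
}
translate([315, 0, 0]) {
  cube([242, 180, 21]);
  translate([0, 0, 21]) cube([242, 21, 309]);
  translate([0, 159, 21]) cube([242, 21, 309]);
  translate([0, 21, 21]) cube([21, 138, 309]);
  translate([221, 21, 21]) cube([21, 138, 309]);
}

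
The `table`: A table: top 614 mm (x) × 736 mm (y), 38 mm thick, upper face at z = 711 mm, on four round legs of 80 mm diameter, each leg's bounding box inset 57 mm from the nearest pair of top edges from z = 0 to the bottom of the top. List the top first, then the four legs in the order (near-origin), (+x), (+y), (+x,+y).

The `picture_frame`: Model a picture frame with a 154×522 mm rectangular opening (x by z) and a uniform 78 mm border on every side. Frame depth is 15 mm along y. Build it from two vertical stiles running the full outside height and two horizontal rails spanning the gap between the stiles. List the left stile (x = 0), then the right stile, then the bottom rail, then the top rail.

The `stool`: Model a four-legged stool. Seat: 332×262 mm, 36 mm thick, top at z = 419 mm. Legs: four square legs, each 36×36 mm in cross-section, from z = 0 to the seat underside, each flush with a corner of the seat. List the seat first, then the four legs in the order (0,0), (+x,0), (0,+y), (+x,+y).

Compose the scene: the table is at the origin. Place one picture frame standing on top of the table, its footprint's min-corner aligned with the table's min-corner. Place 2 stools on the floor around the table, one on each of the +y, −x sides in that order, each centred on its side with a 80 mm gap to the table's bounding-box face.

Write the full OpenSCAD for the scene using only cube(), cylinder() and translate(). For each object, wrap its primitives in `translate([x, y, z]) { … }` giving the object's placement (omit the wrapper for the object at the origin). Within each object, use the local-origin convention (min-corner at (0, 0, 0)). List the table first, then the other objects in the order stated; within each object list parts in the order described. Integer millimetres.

translate([0, 0, 673]) cube([614, 736, 38]);
translate([97, 97, 0]) cylinder(h = 673, r = 40);
translate([517, 97, 0]) cylinder(h = 673, r = 40);
translate([97, 639, 0]) cylinder(h = 673, r = 40);
translate([517, 639, 0]) cylinder(h = 673, r = 40);
translate([0, 0, 711]) {
  cube([78, 15, 678]);
  translate([232, 0, 0]) cube([78, 15, 678]);
  translate([78, 0, 0]) cube([154, 15, 78]);
  translate([78, 0, 600]) cube([154, 15, 78]);
}
translate([141, 816, 0]) {
  translate([0, 0, 383]) cube([332, 262, 36]);
  cube([36, 36, 383]);
  translate([296, 0, 0]) cube([36, 36, 383]);
  translate([0, 226, 0]) cube([36, 36, 383]);
  translate([296, 226, 0]) cube([36, 36, 383]);
}
translate([-412, 237, 0]) {
  translate([0, 0, 383]) cube([332, 262, 36]);
  cube([36, 36, 383]);
  translate([296, 0, 0]) cube([36, 36, 383]);
  translate([0, 226, 0]) cube([36, 36, 383]);
  translate([296, 226, 0]) cube([36, 36, 383]);
}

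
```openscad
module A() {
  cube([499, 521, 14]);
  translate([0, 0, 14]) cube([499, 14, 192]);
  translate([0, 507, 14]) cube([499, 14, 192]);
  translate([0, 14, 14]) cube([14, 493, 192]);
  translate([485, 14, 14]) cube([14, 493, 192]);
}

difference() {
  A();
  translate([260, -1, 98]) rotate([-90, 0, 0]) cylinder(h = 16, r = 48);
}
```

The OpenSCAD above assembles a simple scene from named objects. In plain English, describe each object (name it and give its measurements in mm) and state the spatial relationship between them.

A is an open-topped rectangular box: outside dimensions 499×521×206 mm, with a uniform wall and base thickness of 14 mm. The base is a full 499×521 slab on the floor; four walls sit on top of the base. The front and back walls (the −y and +y sides) span the full width; the two side walls fit between them.

The open box has a circular hole of radius 48 mm through its front wall, centred at (x = 260, z = 98).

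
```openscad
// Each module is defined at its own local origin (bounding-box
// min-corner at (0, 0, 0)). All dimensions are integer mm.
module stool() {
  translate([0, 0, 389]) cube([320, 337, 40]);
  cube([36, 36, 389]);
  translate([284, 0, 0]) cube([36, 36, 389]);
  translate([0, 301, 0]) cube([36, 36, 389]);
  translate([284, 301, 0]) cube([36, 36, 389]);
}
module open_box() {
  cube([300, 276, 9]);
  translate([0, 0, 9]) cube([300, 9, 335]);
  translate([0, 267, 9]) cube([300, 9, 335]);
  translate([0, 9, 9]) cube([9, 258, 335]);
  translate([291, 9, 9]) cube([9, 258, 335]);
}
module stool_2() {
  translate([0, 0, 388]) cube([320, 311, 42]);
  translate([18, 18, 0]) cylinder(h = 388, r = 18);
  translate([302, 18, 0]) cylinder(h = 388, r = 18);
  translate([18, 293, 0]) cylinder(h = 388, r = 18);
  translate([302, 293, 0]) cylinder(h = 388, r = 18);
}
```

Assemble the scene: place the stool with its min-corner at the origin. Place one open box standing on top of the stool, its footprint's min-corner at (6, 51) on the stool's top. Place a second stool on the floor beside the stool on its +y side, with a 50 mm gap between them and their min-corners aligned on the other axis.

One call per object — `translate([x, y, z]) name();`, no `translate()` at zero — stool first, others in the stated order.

stool();
translate([6, 51, 429]) open_box();
translate([0, 387, 0]) stool_2();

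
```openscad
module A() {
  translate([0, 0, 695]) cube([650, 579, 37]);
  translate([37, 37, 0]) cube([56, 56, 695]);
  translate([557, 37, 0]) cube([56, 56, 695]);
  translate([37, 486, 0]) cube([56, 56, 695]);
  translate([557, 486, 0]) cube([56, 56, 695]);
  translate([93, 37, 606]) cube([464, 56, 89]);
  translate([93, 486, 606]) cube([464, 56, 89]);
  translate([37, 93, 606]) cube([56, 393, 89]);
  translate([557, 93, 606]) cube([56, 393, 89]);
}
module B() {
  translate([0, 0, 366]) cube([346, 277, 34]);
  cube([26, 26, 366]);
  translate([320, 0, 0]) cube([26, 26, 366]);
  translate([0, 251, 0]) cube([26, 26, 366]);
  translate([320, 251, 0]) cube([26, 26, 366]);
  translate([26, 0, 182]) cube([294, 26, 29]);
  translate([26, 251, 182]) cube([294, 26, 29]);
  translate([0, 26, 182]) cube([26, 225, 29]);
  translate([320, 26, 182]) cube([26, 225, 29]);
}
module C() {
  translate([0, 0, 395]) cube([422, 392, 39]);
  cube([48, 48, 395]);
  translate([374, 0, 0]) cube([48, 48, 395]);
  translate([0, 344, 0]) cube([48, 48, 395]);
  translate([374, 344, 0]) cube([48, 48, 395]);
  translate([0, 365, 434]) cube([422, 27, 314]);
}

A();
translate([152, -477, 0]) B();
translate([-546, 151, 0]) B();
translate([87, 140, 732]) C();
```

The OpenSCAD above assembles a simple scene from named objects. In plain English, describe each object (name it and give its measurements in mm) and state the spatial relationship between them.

A is a rectangular dining table. The top is 650×579×37 mm with its upper surface at z = 732 mm. It stands on four 56×56 mm square legs, each inset 37 mm from the nearest pair of top edges, running from the floor to the underside of the top. Four apron rails, 56 mm thick and 89 mm tall, run between adjacent legs with their top edges flush with the underside of the top and their outer faces flush with the legs' outer faces.

B is a simple wooden stool: a rectangular seat 346 mm (x) by 277 mm (y), 34 mm thick, top face at z = 400 mm, on four square legs, each 26×26 mm in cross-section. The legs rest on z = 0, each flush with a corner of the seat. Four stretchers, 26 mm wide and 29 mm tall, connect adjacent legs with their undersides at z = 182 mm, each running between the inner faces of the legs it joins and aligned with the legs' outer faces on the other axis.

C is a chair: 422×392 mm seat, 39 mm thick, top at z = 434 mm, on four 48 mm square corner legs flush with the seat edges. A 27 mm thick backrest slab spans the full seat width, extending 314 mm above the seat top, its back face flush with the seat's +y edge.

Two stools sit around the table at the −y, −x sides. The chair is on top of the table.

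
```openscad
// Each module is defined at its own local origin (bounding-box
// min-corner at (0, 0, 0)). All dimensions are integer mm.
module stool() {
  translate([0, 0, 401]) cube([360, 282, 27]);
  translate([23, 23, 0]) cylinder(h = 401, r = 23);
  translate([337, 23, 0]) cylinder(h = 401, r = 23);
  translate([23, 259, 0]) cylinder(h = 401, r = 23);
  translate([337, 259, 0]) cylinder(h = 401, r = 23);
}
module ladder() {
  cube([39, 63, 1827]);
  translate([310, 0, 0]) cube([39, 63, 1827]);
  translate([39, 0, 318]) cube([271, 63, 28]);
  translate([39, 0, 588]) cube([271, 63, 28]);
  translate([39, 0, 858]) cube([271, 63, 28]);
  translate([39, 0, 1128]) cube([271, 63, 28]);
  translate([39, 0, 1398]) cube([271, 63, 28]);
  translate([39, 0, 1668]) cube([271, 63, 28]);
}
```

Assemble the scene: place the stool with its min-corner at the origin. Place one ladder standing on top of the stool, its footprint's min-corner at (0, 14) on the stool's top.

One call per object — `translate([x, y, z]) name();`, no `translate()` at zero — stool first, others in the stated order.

stool();
translate([0, 14, 428]) ladder();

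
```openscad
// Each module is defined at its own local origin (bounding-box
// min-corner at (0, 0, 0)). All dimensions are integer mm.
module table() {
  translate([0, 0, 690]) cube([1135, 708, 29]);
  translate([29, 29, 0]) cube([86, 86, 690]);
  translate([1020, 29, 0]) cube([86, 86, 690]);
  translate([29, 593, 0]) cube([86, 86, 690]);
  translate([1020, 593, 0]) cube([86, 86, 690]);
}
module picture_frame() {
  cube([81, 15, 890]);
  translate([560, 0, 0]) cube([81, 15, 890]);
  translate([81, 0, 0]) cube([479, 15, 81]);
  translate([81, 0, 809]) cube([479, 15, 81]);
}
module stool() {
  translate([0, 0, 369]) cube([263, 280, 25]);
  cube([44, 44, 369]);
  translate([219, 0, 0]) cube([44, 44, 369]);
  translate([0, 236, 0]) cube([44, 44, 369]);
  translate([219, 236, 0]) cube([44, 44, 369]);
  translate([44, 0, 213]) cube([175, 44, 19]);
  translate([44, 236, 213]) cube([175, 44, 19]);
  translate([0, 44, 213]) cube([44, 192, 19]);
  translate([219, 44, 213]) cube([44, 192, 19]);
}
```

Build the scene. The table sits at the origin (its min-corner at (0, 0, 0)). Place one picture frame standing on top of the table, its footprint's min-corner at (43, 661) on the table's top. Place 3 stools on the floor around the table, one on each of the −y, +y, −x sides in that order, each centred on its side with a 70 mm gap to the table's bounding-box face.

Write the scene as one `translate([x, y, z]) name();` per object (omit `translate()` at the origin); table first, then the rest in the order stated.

table();
translate([43, 661, 719]) picture_frame();
translate([436, -350, 0]) stool();
translate([436, 778, 0]) stool();
translate([-333, 214, 0]) stool();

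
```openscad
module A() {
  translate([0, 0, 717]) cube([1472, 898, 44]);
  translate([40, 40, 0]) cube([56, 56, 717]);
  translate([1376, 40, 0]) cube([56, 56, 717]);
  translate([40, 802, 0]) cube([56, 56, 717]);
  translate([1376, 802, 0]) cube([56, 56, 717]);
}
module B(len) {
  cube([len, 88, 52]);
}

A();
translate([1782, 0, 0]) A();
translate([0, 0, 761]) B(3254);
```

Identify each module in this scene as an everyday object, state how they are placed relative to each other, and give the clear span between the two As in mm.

Second table starts at x = 1782; first ends at x = 1472; clear span = 1782 − 1472 = 310 mm.

A is a table. B is a beam. A beam spans the tops of two tables. The clear span between the two tables is 310 mm.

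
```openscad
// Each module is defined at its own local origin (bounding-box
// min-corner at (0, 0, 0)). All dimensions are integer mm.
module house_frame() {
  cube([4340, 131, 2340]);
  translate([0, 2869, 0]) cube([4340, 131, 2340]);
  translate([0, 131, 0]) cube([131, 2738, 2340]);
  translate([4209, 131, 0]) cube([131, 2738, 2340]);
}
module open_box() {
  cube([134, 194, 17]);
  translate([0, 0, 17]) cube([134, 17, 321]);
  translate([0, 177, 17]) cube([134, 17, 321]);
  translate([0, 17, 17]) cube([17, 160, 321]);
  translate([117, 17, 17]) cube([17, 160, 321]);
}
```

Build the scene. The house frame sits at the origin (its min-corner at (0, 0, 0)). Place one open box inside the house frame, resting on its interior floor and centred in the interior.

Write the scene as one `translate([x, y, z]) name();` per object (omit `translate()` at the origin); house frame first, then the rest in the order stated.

house_frame();
translate([2103, 1403, 0]) open_box();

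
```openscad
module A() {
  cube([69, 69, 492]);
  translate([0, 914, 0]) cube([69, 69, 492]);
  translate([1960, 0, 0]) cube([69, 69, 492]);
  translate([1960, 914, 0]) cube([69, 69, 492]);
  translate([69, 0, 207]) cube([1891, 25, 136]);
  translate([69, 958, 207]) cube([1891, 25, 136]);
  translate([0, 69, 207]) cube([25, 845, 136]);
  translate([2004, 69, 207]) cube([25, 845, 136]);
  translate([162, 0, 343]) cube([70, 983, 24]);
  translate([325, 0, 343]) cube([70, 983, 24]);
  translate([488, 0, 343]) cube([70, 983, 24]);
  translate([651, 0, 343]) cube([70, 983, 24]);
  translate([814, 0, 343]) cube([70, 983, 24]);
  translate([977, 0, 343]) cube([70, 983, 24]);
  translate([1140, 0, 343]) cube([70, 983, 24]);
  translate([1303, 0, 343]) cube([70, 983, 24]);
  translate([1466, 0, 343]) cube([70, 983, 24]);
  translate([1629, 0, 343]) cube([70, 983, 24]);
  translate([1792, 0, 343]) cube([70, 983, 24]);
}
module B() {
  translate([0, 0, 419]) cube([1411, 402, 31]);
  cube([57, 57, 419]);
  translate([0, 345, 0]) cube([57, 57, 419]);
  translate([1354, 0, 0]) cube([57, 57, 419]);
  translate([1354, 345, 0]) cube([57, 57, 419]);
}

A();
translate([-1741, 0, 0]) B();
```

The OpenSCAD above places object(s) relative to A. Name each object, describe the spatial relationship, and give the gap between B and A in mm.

A is a bed frame. B is a bench. The bench is on the floor beside the bed frame on its −x side. The gap between the bench and the bed frame is 330 mm.

The bench's nearest face is 330 mm from the bed frame's −x face.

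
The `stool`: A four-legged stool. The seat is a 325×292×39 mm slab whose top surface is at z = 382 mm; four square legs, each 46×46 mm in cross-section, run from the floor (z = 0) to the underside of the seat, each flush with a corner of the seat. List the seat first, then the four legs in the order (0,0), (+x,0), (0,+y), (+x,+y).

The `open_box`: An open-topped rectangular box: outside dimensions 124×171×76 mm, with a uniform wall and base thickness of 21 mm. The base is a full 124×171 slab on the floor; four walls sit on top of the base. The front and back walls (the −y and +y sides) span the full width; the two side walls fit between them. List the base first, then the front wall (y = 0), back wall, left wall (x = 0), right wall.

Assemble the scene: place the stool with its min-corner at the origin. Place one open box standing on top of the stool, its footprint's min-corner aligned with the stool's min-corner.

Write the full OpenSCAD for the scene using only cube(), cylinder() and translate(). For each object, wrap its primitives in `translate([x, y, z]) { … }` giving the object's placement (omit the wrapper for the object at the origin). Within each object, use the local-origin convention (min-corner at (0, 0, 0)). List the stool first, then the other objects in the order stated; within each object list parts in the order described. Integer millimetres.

translate([0, 0, 343]) cube([325, 292, 39]);
cube([46, 46, 343]);
translate([279, 0, 0]) cube([46, 46, 343]);
translate([0, 246, 0]) cube([46, 46, 343]);
translate([279, 246, 0]) cube([46, 46, 343]);
translate([0, 0, 382]) {
  cube([124, 171, 21]);
  translate([0, 0, 21]) cube([124, 21, 55]);
  translate([0, 150, 21]) cube([124, 21, 55]);
  translate([0, 21, 21]) cube([21, 129, 55]);
  translate([103, 21, 21]) cube([21, 129, 55]);
}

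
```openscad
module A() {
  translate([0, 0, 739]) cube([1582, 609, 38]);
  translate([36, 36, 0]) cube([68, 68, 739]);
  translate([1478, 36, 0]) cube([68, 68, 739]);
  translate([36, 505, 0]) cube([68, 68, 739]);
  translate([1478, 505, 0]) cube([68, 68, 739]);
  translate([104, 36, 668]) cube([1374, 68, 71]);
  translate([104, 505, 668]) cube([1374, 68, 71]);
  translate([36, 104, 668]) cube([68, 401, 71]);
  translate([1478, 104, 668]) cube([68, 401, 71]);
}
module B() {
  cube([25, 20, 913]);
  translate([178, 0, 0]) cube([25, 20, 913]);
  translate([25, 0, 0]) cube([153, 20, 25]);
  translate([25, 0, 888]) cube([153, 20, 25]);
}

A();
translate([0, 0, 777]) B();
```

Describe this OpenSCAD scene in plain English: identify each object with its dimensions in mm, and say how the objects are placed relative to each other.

A is a table with a 1582×609 mm rectangular top, 38 mm thick, top surface at z = 777 mm, supported by four 68×68 mm square legs, each inset 36 mm from the nearest pair of top edges, running from the floor. Four apron rails, 68 mm thick and 71 mm tall, run between adjacent legs with their top edges flush with the underside of the top and their outer faces flush with the legs' outer faces.

B is a rectangular picture frame lying in the x–z plane (depth along y). The opening is 153 mm wide (x) by 863 mm tall (z), surrounded by a border 25 mm wide on all four sides. The frame is 20 mm deep and is made of two full-height vertical stiles with two horizontal rails fitted between them.

The picture frame is on top of the table.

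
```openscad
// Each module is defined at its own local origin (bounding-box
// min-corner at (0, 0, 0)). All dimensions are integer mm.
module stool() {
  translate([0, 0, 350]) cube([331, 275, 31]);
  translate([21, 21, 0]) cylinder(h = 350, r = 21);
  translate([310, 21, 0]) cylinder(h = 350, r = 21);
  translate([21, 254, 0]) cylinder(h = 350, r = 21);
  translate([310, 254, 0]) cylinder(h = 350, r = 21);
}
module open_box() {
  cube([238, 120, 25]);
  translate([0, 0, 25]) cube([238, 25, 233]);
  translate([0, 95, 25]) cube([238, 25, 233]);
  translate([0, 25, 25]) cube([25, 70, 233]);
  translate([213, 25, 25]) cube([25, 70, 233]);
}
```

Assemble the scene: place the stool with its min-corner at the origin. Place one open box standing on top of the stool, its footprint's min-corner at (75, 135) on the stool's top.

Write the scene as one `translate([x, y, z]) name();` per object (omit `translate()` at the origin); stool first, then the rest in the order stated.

stool();
translate([75, 135, 381]) open_box();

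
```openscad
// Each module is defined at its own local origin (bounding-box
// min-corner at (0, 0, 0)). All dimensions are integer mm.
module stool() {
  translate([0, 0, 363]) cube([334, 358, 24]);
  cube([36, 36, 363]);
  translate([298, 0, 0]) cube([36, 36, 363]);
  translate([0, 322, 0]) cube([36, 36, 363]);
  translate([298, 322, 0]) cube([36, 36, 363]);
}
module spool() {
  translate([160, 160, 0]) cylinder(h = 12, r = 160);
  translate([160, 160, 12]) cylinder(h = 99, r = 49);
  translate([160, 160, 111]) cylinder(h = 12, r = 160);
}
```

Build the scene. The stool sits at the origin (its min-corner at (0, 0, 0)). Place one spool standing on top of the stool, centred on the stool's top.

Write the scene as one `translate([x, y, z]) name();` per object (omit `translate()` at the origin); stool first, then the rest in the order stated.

stool();
translate([7, 19, 387]) spool();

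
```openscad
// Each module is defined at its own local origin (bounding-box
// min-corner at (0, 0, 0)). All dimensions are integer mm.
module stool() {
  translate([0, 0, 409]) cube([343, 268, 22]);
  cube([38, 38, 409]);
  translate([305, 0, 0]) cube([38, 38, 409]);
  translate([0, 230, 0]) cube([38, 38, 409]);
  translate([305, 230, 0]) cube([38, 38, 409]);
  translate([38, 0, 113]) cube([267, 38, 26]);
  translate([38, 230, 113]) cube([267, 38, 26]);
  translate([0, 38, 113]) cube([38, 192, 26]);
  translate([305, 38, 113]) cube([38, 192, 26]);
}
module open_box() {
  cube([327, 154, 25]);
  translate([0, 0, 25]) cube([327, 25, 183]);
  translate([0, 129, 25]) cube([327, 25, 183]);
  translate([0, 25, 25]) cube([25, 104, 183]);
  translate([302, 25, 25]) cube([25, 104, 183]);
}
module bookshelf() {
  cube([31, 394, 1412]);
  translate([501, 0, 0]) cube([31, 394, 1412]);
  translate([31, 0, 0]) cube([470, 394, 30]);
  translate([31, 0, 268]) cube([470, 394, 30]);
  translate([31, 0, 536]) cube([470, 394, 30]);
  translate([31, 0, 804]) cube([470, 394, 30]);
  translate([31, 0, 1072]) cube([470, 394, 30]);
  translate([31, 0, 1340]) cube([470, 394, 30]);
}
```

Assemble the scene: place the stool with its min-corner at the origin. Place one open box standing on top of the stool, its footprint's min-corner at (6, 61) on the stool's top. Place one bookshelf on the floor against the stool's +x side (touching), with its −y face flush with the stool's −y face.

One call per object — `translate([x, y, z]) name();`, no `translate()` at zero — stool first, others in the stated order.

stool();
translate([6, 61, 431]) open_box();
translate([343, 0, 0]) bookshelf();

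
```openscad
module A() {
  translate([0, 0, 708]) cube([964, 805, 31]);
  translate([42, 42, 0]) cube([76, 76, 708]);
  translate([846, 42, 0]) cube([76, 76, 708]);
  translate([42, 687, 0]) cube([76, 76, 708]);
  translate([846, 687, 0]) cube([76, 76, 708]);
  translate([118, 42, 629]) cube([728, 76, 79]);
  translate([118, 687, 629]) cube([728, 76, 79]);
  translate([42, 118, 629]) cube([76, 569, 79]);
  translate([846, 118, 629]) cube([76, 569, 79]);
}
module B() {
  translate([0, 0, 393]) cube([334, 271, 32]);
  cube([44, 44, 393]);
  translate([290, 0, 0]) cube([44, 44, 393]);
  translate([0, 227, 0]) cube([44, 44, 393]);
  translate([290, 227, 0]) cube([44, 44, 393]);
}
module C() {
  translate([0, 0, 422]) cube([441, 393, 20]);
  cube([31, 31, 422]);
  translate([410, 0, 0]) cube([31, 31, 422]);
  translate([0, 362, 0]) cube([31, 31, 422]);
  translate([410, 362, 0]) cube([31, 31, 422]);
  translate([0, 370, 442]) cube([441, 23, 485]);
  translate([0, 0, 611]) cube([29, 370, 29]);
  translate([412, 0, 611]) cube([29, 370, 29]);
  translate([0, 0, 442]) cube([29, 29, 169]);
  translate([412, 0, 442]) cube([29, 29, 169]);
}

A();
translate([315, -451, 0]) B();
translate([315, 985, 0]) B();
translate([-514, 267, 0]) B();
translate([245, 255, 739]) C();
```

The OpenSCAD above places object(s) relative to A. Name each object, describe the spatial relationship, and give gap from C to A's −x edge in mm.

The chair's min-x is at 245; the table's min-x is 0; gap = 245 mm.

A is a table. B is a stool. C is a chair. Three stools sit around the table at the −y, +y, −x sides. The chair is on top of the table. The gap from the chair to the table's −x edge is 245 mm.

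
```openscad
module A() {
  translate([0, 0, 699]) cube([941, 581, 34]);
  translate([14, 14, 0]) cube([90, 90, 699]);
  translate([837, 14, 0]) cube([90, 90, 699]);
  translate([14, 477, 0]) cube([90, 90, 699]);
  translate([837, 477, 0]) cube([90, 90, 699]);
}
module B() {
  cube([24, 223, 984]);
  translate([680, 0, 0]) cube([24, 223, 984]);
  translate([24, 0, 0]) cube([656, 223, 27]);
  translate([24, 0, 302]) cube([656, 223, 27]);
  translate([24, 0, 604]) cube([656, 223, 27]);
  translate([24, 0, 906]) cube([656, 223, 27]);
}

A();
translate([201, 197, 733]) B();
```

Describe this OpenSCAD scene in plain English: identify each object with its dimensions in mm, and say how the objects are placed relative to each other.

A is a table with a 941×581 mm rectangular top, 34 mm thick, top surface at z = 733 mm, supported by four 90×90 mm square legs, each inset 14 mm from the nearest pair of top edges, running from the floor.

B is an open bookshelf. Two side panels, each 24 mm thick, 223 mm deep and 984 mm tall, stand 704 mm apart (outside-to-outside). Between them sit 4 shelves, each 27 mm thick and 223 mm deep, spanning the full gap between the sides. The bottom shelf rests on the floor (its underside at z = 0) and the clear gap between one shelf's top and the next shelf's underside is 275 mm.

The bookshelf is on top of the table.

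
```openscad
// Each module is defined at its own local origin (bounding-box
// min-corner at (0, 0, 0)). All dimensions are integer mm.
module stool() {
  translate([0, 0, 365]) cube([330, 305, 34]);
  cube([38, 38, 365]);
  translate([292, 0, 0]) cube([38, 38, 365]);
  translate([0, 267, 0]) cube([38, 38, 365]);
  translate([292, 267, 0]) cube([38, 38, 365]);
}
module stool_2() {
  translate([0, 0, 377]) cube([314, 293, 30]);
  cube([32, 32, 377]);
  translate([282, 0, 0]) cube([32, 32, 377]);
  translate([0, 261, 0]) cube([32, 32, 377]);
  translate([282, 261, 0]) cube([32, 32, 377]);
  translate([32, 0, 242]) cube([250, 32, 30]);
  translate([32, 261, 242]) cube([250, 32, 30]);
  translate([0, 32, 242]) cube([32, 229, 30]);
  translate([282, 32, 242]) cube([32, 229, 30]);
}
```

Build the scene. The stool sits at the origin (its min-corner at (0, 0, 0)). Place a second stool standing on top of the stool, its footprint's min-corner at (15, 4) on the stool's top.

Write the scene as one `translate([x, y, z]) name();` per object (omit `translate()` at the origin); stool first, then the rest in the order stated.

stool();
translate([15, 4, 399]) stool_2();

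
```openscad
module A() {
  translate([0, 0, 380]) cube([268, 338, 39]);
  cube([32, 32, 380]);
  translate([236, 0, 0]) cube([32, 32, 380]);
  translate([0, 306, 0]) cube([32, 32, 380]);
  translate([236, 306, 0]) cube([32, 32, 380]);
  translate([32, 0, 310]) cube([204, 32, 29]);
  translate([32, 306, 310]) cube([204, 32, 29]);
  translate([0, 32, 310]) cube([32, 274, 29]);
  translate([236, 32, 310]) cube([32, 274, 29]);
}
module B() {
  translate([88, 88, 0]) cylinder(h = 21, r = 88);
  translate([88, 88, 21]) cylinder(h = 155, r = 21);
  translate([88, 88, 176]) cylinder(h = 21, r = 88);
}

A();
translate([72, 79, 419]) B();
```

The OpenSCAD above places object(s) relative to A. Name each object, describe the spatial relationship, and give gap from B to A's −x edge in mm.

A is a stool. B is a spool. The spool is on top of the stool. The gap from the spool to the stool's −x edge is 72 mm.

The spool's min-x is at 72; the stool's min-x is 0; gap = 72 mm.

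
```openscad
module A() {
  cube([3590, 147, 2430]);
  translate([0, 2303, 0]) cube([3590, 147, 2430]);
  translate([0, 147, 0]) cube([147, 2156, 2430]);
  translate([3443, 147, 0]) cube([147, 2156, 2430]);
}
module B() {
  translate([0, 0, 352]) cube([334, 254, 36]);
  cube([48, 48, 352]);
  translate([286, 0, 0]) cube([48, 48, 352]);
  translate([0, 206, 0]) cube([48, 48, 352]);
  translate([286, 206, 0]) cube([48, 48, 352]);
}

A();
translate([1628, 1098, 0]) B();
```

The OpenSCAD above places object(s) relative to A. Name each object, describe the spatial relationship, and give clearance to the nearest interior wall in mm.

A is a house frame. B is a stool. The stool sits inside the house frame, centred. The clearance to the nearest interior wall is 951 mm.

Clearances: x = 1481, y = 951; minimum 951 mm.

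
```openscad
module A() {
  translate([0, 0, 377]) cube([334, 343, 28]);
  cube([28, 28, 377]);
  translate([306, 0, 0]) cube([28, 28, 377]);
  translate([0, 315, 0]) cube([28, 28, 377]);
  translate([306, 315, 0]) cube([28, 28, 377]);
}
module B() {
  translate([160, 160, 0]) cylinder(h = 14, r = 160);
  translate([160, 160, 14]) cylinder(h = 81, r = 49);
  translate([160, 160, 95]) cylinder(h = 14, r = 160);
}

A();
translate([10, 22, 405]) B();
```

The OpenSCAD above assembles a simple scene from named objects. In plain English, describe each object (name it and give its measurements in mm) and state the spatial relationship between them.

A is a simple wooden stool: a rectangular seat 334 mm (x) by 343 mm (y), 28 mm thick, top face at z = 405 mm, on four square legs, each 28×28 mm in cross-section. The legs rest on z = 0, each flush with a corner of the seat.

B is a spool: two coaxial disc flanges of radius 160 mm and thickness 14 mm, joined by a core cylinder of radius 49 mm and height 81 mm. The lower flange rests on z = 0 and the three cylinders share a vertical axis.

The spool is on top of the stool.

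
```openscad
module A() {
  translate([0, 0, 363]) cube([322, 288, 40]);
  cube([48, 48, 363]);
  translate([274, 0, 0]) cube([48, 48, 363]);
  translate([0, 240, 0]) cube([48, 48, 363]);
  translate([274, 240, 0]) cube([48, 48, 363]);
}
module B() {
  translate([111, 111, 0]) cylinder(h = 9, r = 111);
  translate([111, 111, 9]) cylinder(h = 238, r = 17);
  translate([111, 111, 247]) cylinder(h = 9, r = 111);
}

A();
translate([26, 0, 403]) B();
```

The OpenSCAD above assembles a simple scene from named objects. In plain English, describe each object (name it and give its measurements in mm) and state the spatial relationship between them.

A is a simple wooden stool: a rectangular seat 322 mm (x) by 288 mm (y), 40 mm thick, top face at z = 403 mm, on four square legs, each 48×48 mm in cross-section. The legs rest on z = 0, each flush with a corner of the seat.

B is a spool: two coaxial disc flanges of radius 111 mm and thickness 9 mm, joined by a core cylinder of radius 17 mm and height 238 mm. The lower flange rests on z = 0 and the three cylinders share a vertical axis.

The spool is on top of the stool.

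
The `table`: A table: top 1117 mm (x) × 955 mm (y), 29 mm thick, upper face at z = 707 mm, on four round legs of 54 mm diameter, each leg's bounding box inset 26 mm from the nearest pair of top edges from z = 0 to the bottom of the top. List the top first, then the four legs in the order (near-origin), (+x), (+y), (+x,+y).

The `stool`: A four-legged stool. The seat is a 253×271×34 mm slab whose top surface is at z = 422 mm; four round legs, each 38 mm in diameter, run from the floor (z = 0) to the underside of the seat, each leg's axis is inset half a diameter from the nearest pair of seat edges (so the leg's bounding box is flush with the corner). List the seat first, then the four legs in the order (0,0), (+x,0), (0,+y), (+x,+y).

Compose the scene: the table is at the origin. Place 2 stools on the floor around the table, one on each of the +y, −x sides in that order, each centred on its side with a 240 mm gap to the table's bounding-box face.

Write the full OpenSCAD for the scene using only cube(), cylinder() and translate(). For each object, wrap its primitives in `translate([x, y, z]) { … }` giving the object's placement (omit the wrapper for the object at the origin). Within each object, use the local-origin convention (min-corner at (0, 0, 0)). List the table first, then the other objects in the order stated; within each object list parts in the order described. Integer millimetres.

translate([0, 0, 678]) cube([1117, 955, 29]);
translate([53, 53, 0]) cylinder(h = 678, r = 27);
translate([1064, 53, 0]) cylinder(h = 678, r = 27);
translate([53, 902, 0]) cylinder(h = 678, r = 27);
translate([1064, 902, 0]) cylinder(h = 678, r = 27);
translate([432, 1195, 0]) {
  translate([0, 0, 388]) cube([253, 271, 34]);
  translate([19, 19, 0]) cylinder(h = 388, r = 19);
  translate([234, 19, 0]) cylinder(h = 388, r = 19);
  translate([19, 252, 0]) cylinder(h = 388, r = 19);
  translate([234, 252, 0]) cylinder(h = 388, r = 19);
}
translate([-493, 342, 0]) {
  translate([0, 0, 388]) cube([253, 271, 34]);
  translate([19, 19, 0]) cylinder(h = 388, r = 19);
  translate([234, 19, 0]) cylinder(h = 388, r = 19);
  translate([19, 252, 0]) cylinder(h = 388, r = 19);
  translate([234, 252, 0]) cylinder(h = 388, r = 19);
}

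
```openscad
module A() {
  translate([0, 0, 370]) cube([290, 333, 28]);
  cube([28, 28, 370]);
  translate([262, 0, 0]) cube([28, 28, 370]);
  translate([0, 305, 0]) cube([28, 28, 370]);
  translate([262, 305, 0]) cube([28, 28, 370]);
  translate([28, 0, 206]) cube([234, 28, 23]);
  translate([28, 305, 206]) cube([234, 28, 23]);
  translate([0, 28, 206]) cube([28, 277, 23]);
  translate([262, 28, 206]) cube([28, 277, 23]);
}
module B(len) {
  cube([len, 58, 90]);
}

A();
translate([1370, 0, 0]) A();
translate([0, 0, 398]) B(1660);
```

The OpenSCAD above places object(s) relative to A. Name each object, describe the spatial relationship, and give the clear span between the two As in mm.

A is a stool. B is a beam. A beam spans the tops of two stools. The clear span between the two stools is 1080 mm.

Second stool starts at x = 1370; first ends at x = 290; clear span = 1370 − 290 = 1080 mm.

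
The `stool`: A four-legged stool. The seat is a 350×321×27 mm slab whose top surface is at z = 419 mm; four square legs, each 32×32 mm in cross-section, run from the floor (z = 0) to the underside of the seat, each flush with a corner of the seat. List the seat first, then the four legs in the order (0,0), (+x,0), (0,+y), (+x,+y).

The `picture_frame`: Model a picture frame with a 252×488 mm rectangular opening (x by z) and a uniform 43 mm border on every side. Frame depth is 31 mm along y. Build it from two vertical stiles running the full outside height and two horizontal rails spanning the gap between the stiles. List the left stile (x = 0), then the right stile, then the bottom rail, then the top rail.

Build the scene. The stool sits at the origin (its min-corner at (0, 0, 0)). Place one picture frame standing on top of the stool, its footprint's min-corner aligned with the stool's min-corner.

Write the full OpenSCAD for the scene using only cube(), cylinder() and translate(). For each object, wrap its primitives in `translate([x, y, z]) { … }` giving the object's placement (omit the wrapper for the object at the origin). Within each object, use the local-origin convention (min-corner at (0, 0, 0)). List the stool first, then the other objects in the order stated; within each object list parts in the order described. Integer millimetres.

translate([0, 0, 392]) cube([350, 321, 27]);
cube([32, 32, 392]);
translate([318, 0, 0]) cube([32, 32, 392]);
translate([0, 289, 0]) cube([32, 32, 392]);
translate([318, 289, 0]) cube([32, 32, 392]);
translate([0, 0, 419]) {
  cube([43, 31, 574]);
  translate([295, 0, 0]) cube([43, 31, 574]);
  translate([43, 0, 0]) cube([252, 31, 43]);
  translate([43, 0, 531]) cube([252, 31, 43]);
}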